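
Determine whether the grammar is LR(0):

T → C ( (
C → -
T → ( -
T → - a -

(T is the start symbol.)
Augment with T' → T and build the canonical LR(0) collection (I0 = CLOSURE({[T' → . T]}), then GOTO on every symbol after a dot until no new states appear). It has 10 states:
  I0: { [C → . -], [T → . ( -], [T → . - a -], [T → . C ( (], [T' → . T] }  — shift
  I1: { [T → ( . -] }  — shift
  I2: { [C → - .], [T → - . a -] }  — shift, reduce
  I3: { [T → C . ( (] }  — shift
  I4: { [T' → T .] }  — accept
  I5: { [T → C ( . (] }  — shift
  I6: { [T → C ( ( .] }  — reduce
  I7: { [T → - a . -] }  — shift
  I8: { [T → - a - .] }  — reduce
  I9: { [T → ( - .] }  — reduce

Conflict in state I2:
  Shift-reduce conflict between [C → - .] and [T → - . a -]
So the grammar is NOT LR(0).

Answer: No. Shift-reduce conflict between [C → - .] and [T → - . a -]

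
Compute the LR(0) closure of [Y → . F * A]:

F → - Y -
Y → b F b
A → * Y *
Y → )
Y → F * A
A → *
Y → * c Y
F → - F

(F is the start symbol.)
{ [F → . - F], [F → . - Y -], [Y → . F * A] }

Start with: [Y → . F * A]
  [Y → . F * A] has the dot before F: add [F → . - Y -], [F → . - F]
No further items can be added.

CLOSURE = { [F → . - F], [F → . - Y -], [Y → . F * A] }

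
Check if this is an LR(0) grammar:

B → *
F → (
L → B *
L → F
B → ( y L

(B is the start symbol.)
No. Shift-reduce conflict between [F → ( .] and [B → ( . y L]

A grammar is LR(0) if no state in the canonical LR(0) collection has:
  - both a shift item (dot before a terminal) and a complete item (shift-reduce conflict), or
  - two or more complete items (reduce-reduce conflict; the accept item [B' → B .] counts as a complete item here).

Augment with B' → B and build the canonical LR(0) collection (I0 = CLOSURE({[B' → . B]}), then GOTO on every symbol after a dot until no new states appear). It has 10 states:
  I0: { [B → . ( y L], [B → . *], [B' → . B] }  — shift
  I1: { [B → ( . y L] }  — shift
  I2: { [B → * .] }  — reduce
  I3: { [B' → B .] }  — accept
  I4: { [B → ( y . L], [B → . ( y L], [B → . *], [F → . (], [L → . B *], [L → . F] }  — shift
  I5: { [B → ( . y L], [F → ( .] }  — shift, reduce
  I6: { [L → B . *] }  — shift
  I7: { [L → F .] }  — reduce
  I8: { [B → ( y L .] }  — reduce
  I9: { [L → B * .] }  — reduce

Conflict in state I5:
  Shift-reduce conflict between [F → ( .] and [B → ( . y L]
So the grammar is NOT LR(0).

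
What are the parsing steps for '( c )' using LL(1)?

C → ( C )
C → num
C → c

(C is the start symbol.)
LL(1) parsing maintains a stack (initially the start symbol over $) and the input. At each step: if the stack top is a terminal, match it against the current input token; if it is a non-terminal N, replace it with the RHS of M[N, lookahead] (the unique production whose predict set contains the lookahead).

Stack is shown with the top on the left.

Stack    Input    Action
------------------------
C $      ( c ) $  output C → ( C )
( C ) $  ( c ) $  match '('
C ) $    c ) $    output C → c
c ) $    c ) $    match 'c'
) $      ) $      match ')'
$        $        accept

The string is accepted.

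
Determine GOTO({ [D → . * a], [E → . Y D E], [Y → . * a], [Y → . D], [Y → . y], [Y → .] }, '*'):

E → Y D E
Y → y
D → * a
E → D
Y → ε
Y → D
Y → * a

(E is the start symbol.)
GOTO(I, '*') = CLOSURE({ [A → αX.β] : [A → α.Xβ] ∈ I, X = '*' })

Items with dot before '*', with the dot advanced:
  [D → . * a] → [D → * . a]
  [Y → . * a] → [Y → * . a]
Closure adds nothing (no advanced item has the dot before a non-terminal).

GOTO = { [D → * . a], [Y → * . a] }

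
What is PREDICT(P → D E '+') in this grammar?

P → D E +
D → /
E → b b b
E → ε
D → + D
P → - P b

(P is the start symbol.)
{ '+', '/' }

PREDICT(P → D E '+') = (FIRST(RHS) \ {ε}) ∪ (FOLLOW(P) if ε ∈ FIRST(RHS), i.e. RHS ⇒* ε)
FIRST(D) = { '+', '/' }
FIRST(D E '+') = { '+', '/' }
ε ∉ FIRST(D E '+'), so FOLLOW(P) is not added.
PREDICT(P → D E '+') = { '+', '/' }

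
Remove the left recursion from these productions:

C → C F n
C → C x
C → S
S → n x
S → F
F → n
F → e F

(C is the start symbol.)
C → S C'
C' → F n C'
C' → x C'
C' → ε
S → n x
S → F
F → n
F → e F

C is directly left-recursive. The standard transformation for
  A → A α₁ | ... | A α_m | β₁ | ... | β_n
is
  A  → β₁ A' | ... | β_n A'
  A' → α₁ A' | ... | α_m A' | ε

C → S becomes C → S C'
C → C F n becomes C' → F n C'
C → C x becomes C' → x C'
Add C' → ε

Productions for other non-terminals are unchanged:
  S → n x
  S → F
  F → n
  F → e F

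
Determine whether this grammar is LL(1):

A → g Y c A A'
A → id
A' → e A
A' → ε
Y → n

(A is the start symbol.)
No. Predict set conflict for A': { 'e' }

Relevant sets:
  FOLLOW(A') = { $, 'e' }

For A:
  PREDICT(A → g Y c A A') = { 'g' }
  PREDICT(A → id) = { 'id' }
For A':
  PREDICT(A' → e A) = { 'e' }
  PREDICT(A' → ε) = { $, 'e' }
Y has a single production, so nothing to check there.

Conflict found: Predict set conflict for A': { 'e' }
The grammar is NOT LL(1).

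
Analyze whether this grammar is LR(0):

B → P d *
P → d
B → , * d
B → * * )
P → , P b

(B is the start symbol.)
A grammar is LR(0) if no state in the canonical LR(0) collection has:
  - both a shift item (dot before a terminal) and a complete item (shift-reduce conflict), or
  - two or more complete items (reduce-reduce conflict; the accept item [B' → B .] counts as a complete item here).

Augment with B' → B and build the canonical LR(0) collection (I0 = CLOSURE({[B' → . B]}), then GOTO on every symbol after a dot until no new states appear). It has 15 states:
  I0: { [B → . * * )], [B → . , * d], [B → . P d *], [B' → . B], [P → . , P b], [P → . d] }  — shift
  I1: { [B → * . * )] }  — shift
  I2: { [B → , . * d], [P → , . P b], [P → . , P b], [P → . d] }  — shift
  I3: { [B' → B .] }  — accept
  I4: { [B → P . d *] }  — shift
  I5: { [P → d .] }  — reduce
  I6: { [B → P d . *] }  — shift
  I7: { [B → P d * .] }  — reduce
  I8: { [B → , * . d] }  — shift
  I9: { [P → , . P b], [P → . , P b], [P → . d] }  — shift
  I10: { [P → , P . b] }  — shift
  I11: { [P → , P b .] }  — reduce
  I12: { [B → , * d .] }  — reduce
  I13: { [B → * * . )] }  — shift
  I14: { [B → * * ) .] }  — reduce

Every state is either a pure shift/goto state or contains exactly one complete item and nothing to shift — no conflicts. The grammar is LR(0).

Answer: Yes, the grammar is LR(0)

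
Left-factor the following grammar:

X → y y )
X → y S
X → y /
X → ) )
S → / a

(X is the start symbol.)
X → y X'
X' → y )
X' → S
X' → /
X → ) )
S → / a

Left-factoring transforms A → αβ₁ | αβ₂ into A → αA' and A' → β₁ | β₂
(α is the longest common prefix among the alternatives). Repeat until
no nonterminal has two alternatives with a common prefix.

Round 1: X has alternatives sharing prefix 'y'. Introduce X': X → y X'
  Add: X' → y )
  Add: X' → S
  Add: X' → /

No remaining common prefixes — done.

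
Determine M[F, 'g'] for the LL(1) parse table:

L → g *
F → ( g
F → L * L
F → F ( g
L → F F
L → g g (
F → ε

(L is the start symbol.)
F → L * L, F → F ( g, F → ε

To find M[F, 'g'], we find productions for F where 'g' is in the predict set (PREDICT(N → α) = (FIRST(α) \ {ε}) ∪ (FOLLOW(N) if α ⇒* ε)).

Relevant sets:
  FIRST(L) = { '(', '*', 'g', ε }
  FIRST(F) = { '(', '*', 'g', ε }
  FOLLOW(F) = { $, '(', '*', 'g' }

F → ( g: PREDICT = { '(' }
F → L * L: PREDICT = { '(', '*', 'g' }
  'g' is in predict set, so this production goes in M[F, 'g']
F → F ( g: PREDICT = { '(', '*', 'g' }
  'g' is in predict set, so this production goes in M[F, 'g']
F → ε: PREDICT = { $, '(', '*', 'g' }
  'g' is in predict set, so this production goes in M[F, 'g']

M[F, 'g'] = F → L * L, F → F ( g, F → ε  (a multiply-defined cell — the grammar is not LL(1))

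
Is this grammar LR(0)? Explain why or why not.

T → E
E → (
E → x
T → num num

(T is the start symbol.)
Yes, the grammar is LR(0)

A grammar is LR(0) if no state in the canonical LR(0) collection has:
  - both a shift item (dot before a terminal) and a complete item (shift-reduce conflict), or
  - two or more complete items (reduce-reduce conflict; the accept item [T' → T .] counts as a complete item here).

Augment with T' → T and build the canonical LR(0) collection (I0 = CLOSURE({[T' → . T]}), then GOTO on every symbol after a dot until no new states appear). It has 7 states:
  I0: { [E → . (], [E → . x], [T → . E], [T → . num num], [T' → . T] }  — shift
  I1: { [E → ( .] }  — reduce
  I2: { [T → E .] }  — reduce
  I3: { [T' → T .] }  — accept
  I4: { [T → num . num] }  — shift
  I5: { [E → x .] }  — reduce
  I6: { [T → num num .] }  — reduce

Every state is either a pure shift/goto state or contains exactly one complete item and nothing to shift — no conflicts. The grammar is LR(0).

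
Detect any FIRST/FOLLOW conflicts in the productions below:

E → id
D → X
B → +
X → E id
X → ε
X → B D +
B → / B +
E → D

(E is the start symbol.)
Yes. E → id with FOLLOW(E) on { 'id' }; X → E id with FOLLOW(X) on { '+', 'id' }; X → B D '+' with FOLLOW(X) on { '+' }

A FIRST/FOLLOW conflict occurs when a non-terminal N has a nullable alternative N → β (β ⇒* ε) and another alternative N → α with FIRST(α) ∩ FOLLOW(N) ≠ ∅: on such a lookahead the parser cannot decide between expanding α and letting N vanish via β.

Nullable non-terminals: D, E, X.
FIRST sets used below: FIRST(D) = { '+', '/', 'id', ε }, FIRST(E) = { '+', '/', 'id', ε }, FIRST(B) = { '+', '/' }
D has a nullable alternative but only one production, so nothing to check.

E: nullable alternative(s) E → D; FOLLOW(E) = { $, 'id' }
  E → id: FIRST \ {ε} = { 'id' } — overlaps FOLLOW(E) on { 'id' }: CONFLICT
  E → D: FIRST \ {ε} = { '+', '/', 'id' } — this is the only nullable alternative, skip

X: nullable alternative(s) X → ε; FOLLOW(X) = { $, '+', 'id' }
  X → E id: FIRST \ {ε} = { '+', '/', 'id' } — overlaps FOLLOW(X) on { '+', 'id' }: CONFLICT
  X → ε: FIRST \ {ε} = { } — this is the only nullable alternative, skip
  X → B D +: FIRST \ {ε} = { '+', '/' } — overlaps FOLLOW(X) on { '+' }: CONFLICT

B has no nullable alternative, so no FIRST/FOLLOW check is needed there.

So the grammar has 3 FIRST/FOLLOW conflicts (marked CONFLICT above).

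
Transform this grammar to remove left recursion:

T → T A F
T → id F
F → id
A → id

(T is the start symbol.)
T → id F T'
T' → A F T'
T' → ε
F → id
A → id

T is directly left-recursive. The standard transformation for
  A → A α₁ | ... | A α_m | β₁ | ... | β_n
is
  A  → β₁ A' | ... | β_n A'
  A' → α₁ A' | ... | α_m A' | ε

T → id F becomes T → id F T'
T → T A F becomes T' → A F T'
Add T' → ε

Productions for other non-terminals are unchanged:
  F → id
  A → id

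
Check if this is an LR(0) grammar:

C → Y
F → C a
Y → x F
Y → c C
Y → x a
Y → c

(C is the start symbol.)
No. Shift-reduce conflict between [Y → c .] and [Y → . c]

A grammar is LR(0) if no state in the canonical LR(0) collection has:
  - both a shift item (dot before a terminal) and a complete item (shift-reduce conflict), or
  - two or more complete items (reduce-reduce conflict; the accept item [C' → C .] counts as a complete item here).

Augment with C' → C and build the canonical LR(0) collection (I0 = CLOSURE({[C' → . C]}), then GOTO on every symbol after a dot until no new states appear). It has 10 states:
  I0: { [C → . Y], [C' → . C], [Y → . c C], [Y → . c], [Y → . x F], [Y → . x a] }  — shift
  I1: { [C' → C .] }  — accept
  I2: { [C → Y .] }  — reduce
  I3: { [C → . Y], [Y → . c C], [Y → . c], [Y → . x F], [Y → . x a], [Y → c . C], [Y → c .] }  — shift, reduce
  I4: { [C → . Y], [F → . C a], [Y → . c C], [Y → . c], [Y → . x F], [Y → . x a], [Y → x . F], [Y → x . a] }  — shift
  I5: { [F → C . a] }  — shift
  I6: { [Y → x F .] }  — reduce
  I7: { [Y → x a .] }  — reduce
  I8: { [F → C a .] }  — reduce
  I9: { [Y → c C .] }  — reduce

Conflict in state I3:
  Shift-reduce conflict between [Y → c .] and [Y → . c]
So the grammar is NOT LR(0).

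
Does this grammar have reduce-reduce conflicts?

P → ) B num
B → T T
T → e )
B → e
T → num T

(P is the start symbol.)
Augment with P' → P and build the canonical LR(0) collection (I0 = CLOSURE({[P' → . P]}), then GOTO on every symbol after a dot until no new states appear). It has 12 states:
  I0: { [P → . ) B num], [P' → . P] }  — shift
  I1: { [B → . T T], [B → . e], [P → ) . B num], [T → . e )], [T → . num T] }  — shift
  I2: { [P' → P .] }  — accept
  I3: { [P → ) B . num] }  — shift
  I4: { [B → T . T], [T → . e )], [T → . num T] }  — shift
  I5: { [B → e .], [T → e . )] }  — shift, reduce
  I6: { [T → . e )], [T → . num T], [T → num . T] }  — shift
  I7: { [T → num T .] }  — reduce
  I8: { [T → e . )] }  — shift
  I9: { [T → e ) .] }  — reduce
  I10: { [B → T T .] }  — reduce
  I11: { [P → ) B num .] }  — reduce

No state contains more than one complete item.

Answer: No reduce-reduce conflicts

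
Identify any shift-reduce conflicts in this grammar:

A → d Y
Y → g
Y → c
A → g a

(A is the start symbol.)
No shift-reduce conflicts

A shift-reduce conflict occurs when an LR(0) state has both:
  - a complete (reduce) item [A → α .] (dot at the end), and
  - a shift item [B → β . c γ] (dot before a terminal).

Augment with A' → A and build the canonical LR(0) collection (I0 = CLOSURE({[A' → . A]}), then GOTO on every symbol after a dot until no new states appear). It has 8 states:
  I0: { [A → . d Y], [A → . g a], [A' → . A] }  — shift
  I1: { [A' → A .] }  — accept
  I2: { [A → d . Y], [Y → . c], [Y → . g] }  — shift
  I3: { [A → g . a] }  — shift
  I4: { [A → g a .] }  — reduce
  I5: { [A → d Y .] }  — reduce
  I6: { [Y → c .] }  — reduce
  I7: { [Y → g .] }  — reduce

No state contains both a complete item and a shift item.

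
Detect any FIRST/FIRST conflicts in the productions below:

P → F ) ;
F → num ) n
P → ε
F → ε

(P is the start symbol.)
FIRST sets of the non-terminals at (or reachable through a nullable prefix from) the front of some alternative:
  FIRST(F) = { 'num', ε }

Productions for P:
  P → F ) ;: FIRST = { ')', 'num' }
  P → ε: FIRST = { ε }
Productions for F:
  F → num ) n: FIRST = { 'num' }
  F → ε: FIRST = { ε }

All alternatives of each non-terminal have pairwise disjoint FIRST sets.

Answer: No FIRST/FIRST conflicts.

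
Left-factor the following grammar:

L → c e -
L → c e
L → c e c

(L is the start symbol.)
Left-factoring transforms A → αβ₁ | αβ₂ into A → αA' and A' → β₁ | β₂
(α is the longest common prefix among the alternatives). Repeat until
no nonterminal has two alternatives with a common prefix.

Round 1: L has alternatives sharing prefix 'c e'. Introduce L': L → c e L'
  Add: L' → -
  Add: L' → ε
  Add: L' → c

No remaining common prefixes — done.

Resulting grammar:
L → c e L'
L' → -
L' → ε
L' → c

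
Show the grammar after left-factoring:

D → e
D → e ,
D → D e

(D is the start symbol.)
Left-factoring transforms A → αβ₁ | αβ₂ into A → αA' and A' → β₁ | β₂
(α is the longest common prefix among the alternatives). Repeat until
no nonterminal has two alternatives with a common prefix.

Round 1: D has alternatives sharing prefix 'e'. Introduce D': D → e D'
  Add: D' → ε
  Add: D' → ,

No remaining common prefixes — done.

Resulting grammar:
D → e D'
D' → ε
D' → ,
D → D e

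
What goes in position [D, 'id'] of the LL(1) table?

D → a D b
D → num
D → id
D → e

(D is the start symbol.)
To find M[D, 'id'], we find productions for D where 'id' is in the predict set (PREDICT(N → α) = (FIRST(α) \ {ε}) ∪ (FOLLOW(N) if α ⇒* ε)).

D → a D b: PREDICT = { 'a' }
D → num: PREDICT = { 'num' }
D → id: PREDICT = { 'id' }
  'id' is in predict set, so this production goes in M[D, 'id']
D → e: PREDICT = { 'e' }

M[D, 'id'] = D → id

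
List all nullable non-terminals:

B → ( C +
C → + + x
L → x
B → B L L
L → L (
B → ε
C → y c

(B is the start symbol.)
{ 'B' }

A non-terminal is nullable if it can derive ε (the empty string): either it has an ε-production, or it has a production whose right-hand side consists entirely of nullable non-terminals.

ε-productions: B → ε
So B is immediately nullable.
No further non-terminal can be added: every production for the remaining non-terminals contains a terminal or a non-nullable non-terminal.
Nullable = { 'B' }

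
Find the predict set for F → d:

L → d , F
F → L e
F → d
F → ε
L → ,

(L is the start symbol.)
PREDICT(F → d) = (FIRST(RHS) \ {ε}) ∪ (FOLLOW(F) if ε ∈ FIRST(RHS), i.e. RHS ⇒* ε)
FIRST(d) = { 'd' }
ε ∉ FIRST(d), so FOLLOW(F) is not added.
PREDICT(F → d) = { 'd' }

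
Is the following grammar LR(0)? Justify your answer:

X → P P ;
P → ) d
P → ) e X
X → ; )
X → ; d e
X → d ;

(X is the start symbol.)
Augment with X' → X and build the canonical LR(0) collection (I0 = CLOSURE({[X' → . X]}), then GOTO on every symbol after a dot until no new states appear). It has 15 states:
  I0: { [P → . ) d], [P → . ) e X], [X → . ; )], [X → . ; d e], [X → . P P ;], [X → . d ;], [X' → . X] }  — shift
  I1: { [P → ) . d], [P → ) . e X] }  — shift
  I2: { [X → ; . )], [X → ; . d e] }  — shift
  I3: { [P → . ) d], [P → . ) e X], [X → P . P ;] }  — shift
  I4: { [X' → X .] }  — accept
  I5: { [X → d . ;] }  — shift
  I6: { [X → d ; .] }  — reduce
  I7: { [X → P P . ;] }  — shift
  I8: { [X → P P ; .] }  — reduce
  I9: { [X → ; ) .] }  — reduce
  I10: { [X → ; d . e] }  — shift
  I11: { [X → ; d e .] }  — reduce
  I12: { [P → ) d .] }  — reduce
  I13: { [P → ) e . X], [P → . ) d], [P → . ) e X], [X → . ; )], [X → . ; d e], [X → . P P ;], [X → . d ;] }  — shift
  I14: { [P → ) e X .] }  — reduce

Every state is either a pure shift/goto state or contains exactly one complete item and nothing to shift — no conflicts. The grammar is LR(0).

Answer: Yes, the grammar is LR(0)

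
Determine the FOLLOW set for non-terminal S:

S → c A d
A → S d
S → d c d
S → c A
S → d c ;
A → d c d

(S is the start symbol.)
To compute FOLLOW(S), find every occurrence of S on a right-hand side N → α S β: add FIRST(β) \ {ε}, and if β is empty or nullable also add FOLLOW(N). Iterate to a fixed point.

S is the start symbol, so $ ∈ FOLLOW(S).
In A → S d: S is followed by d, add FIRST(d) \ {ε} = { 'd' }

Taking the union: FOLLOW(S) = { $, 'd' }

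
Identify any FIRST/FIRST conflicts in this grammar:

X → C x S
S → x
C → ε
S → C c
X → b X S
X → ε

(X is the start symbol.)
FIRST sets of the non-terminals at (or reachable through a nullable prefix from) the front of some alternative:
  FIRST(C) = { ε }

Productions for X:
  X → C x S: FIRST = { 'x' }
  X → b X S: FIRST = { 'b' }
  X → ε: FIRST = { ε }
Productions for S:
  S → x: FIRST = { 'x' }
  S → C c: FIRST = { 'c' }
C has only one production, so no FIRST/FIRST conflict is possible there.

All alternatives of each non-terminal have pairwise disjoint FIRST sets.

Answer: No FIRST/FIRST conflicts.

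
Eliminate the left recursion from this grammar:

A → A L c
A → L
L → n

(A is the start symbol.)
A → L A'
A' → L c A'
A' → ε
L → n

A is directly left-recursive. The standard transformation for
  A → A α₁ | ... | A α_m | β₁ | ... | β_n
is
  A  → β₁ A' | ... | β_n A'
  A' → α₁ A' | ... | α_m A' | ε

A → L becomes A → L A'
A → A L c becomes A' → L c A'
Add A' → ε

Productions for other non-terminals are unchanged:
  L → n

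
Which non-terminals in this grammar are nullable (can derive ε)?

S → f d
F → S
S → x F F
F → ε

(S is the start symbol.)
ε-productions: F → ε
So F is immediately nullable.
No further non-terminal can be added: every production for the remaining non-terminals contains a terminal or a non-nullable non-terminal.
Nullable = { 'F' }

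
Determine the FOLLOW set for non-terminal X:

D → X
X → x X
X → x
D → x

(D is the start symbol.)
To compute FOLLOW(X), find every occurrence of X on a right-hand side N → α X β: add FIRST(β) \ {ε}, and if β is empty or nullable also add FOLLOW(N). Iterate to a fixed point.

In D → X: X is at the end, add FOLLOW(D)
In X → x X: X is at the end; this adds FOLLOW(X) to itself — nothing new

The FOLLOW sets referred to above (computed the same way, to a fixed point):
  FOLLOW(D) = { $ }

Taking the union: FOLLOW(X) = { $ }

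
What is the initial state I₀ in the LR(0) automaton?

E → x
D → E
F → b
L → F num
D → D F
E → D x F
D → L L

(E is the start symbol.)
First, augment the grammar with E' → E
I₀ = CLOSURE({ [E' → . E] }):
  [E' → . E] has the dot before E: add [E → . x], [E → . D x F]
  [E → . D x F] has the dot before D: add [D → . E], [D → . D F], [D → . L L]
  [D → . L L] has the dot before L: add [L → . F num]
  [L → . F num] has the dot before F: add [F → . b]
No further items can be added.

I₀ = { [D → . D F], [D → . E], [D → . L L], [E → . D x F], [E → . x], [E' → . E], [F → . b], [L → . F num] }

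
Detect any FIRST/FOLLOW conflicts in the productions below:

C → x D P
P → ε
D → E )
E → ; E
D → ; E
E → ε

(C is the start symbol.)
No FIRST/FOLLOW conflicts.

Nullable non-terminals: E, P.

E: nullable alternative(s) E → ε; FOLLOW(E) = { $, ')' }
  E → ; E: FIRST \ {ε} = { ';' } — disjoint from FOLLOW(E)
  E → ε: FIRST \ {ε} = { } — this is the only nullable alternative, skip
P has a nullable alternative but only one production, so nothing to check.

C, D have no nullable alternative, so no FIRST/FOLLOW check is needed there.

No FIRST/FOLLOW conflicts found.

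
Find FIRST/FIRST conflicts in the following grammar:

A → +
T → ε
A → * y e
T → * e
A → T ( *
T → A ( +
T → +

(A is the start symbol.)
A FIRST/FIRST conflict occurs when two productions N → α and N → β for the same non-terminal have FIRST(α) ∩ FIRST(β) ≠ ∅ (with ε ∈ FIRST of a nullable right-hand side, so two nullable alternatives also conflict).

FIRST sets of the non-terminals at (or reachable through a nullable prefix from) the front of some alternative:
  FIRST(T) = { '(', '*', '+', ε }
  FIRST(A) = { '(', '*', '+' }

Productions for A:
  A → +: FIRST = { '+' }
  A → * y e: FIRST = { '*' }
  A → T ( *: FIRST = { '(', '*', '+' }
Productions for T:
  T → ε: FIRST = { ε }
  T → * e: FIRST = { '*' }
  T → A ( +: FIRST = { '(', '*', '+' }
  T → +: FIRST = { '+' }

Conflict for A: A → + and A → T ( *
  Overlap: { '+' }
Conflict for A: A → * y e and A → T ( *
  Overlap: { '*' }
Conflict for T: T → * e and T → A ( +
  Overlap: { '*' }
Conflict for T: T → A ( + and T → +
  Overlap: { '+' }

Answer: Yes. A → '+' / A → T '(' '*' on { '+' }; A → '*' y e / A → T '(' '*' on { '*' }; T → '*' e / T → A '(' '+' on { '*' }; T → A '(' '+' / T → '+' on { '+' }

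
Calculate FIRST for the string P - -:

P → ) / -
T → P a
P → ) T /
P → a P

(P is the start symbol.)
{ ')', 'a' }

FIRST sets of the non-terminals involved (from the grammar, by fixed-point iteration):
  FIRST(P) = { ')', 'a' }

To compute FIRST(P - -), process the symbols left to right:
Symbol P is a non-terminal. Add FIRST(P) \ {ε} = { ')', 'a' }
P is not nullable (ε ∉ FIRST(P)), so stop here.
FIRST(P - -) = { ')', 'a' }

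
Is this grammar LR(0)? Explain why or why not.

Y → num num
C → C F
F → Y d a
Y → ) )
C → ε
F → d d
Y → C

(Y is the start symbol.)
No. Shift-reduce conflict between [C → .] and [Y → . ) )]

A grammar is LR(0) if no state in the canonical LR(0) collection has:
  - both a shift item (dot before a terminal) and a complete item (shift-reduce conflict), or
  - two or more complete items (reduce-reduce conflict; the accept item [Y' → Y .] counts as a complete item here).

Augment with Y' → Y and build the canonical LR(0) collection (I0 = CLOSURE({[Y' → . Y]}), then GOTO on every symbol after a dot until no new states appear). It has 13 states:
  I0: { [C → . C F], [C → .], [Y → . ) )], [Y → . C], [Y → . num num], [Y' → . Y] }  — shift, reduce
  I1: { [Y → ) . )] }  — shift
  I2: { [C → . C F], [C → .], [C → C . F], [F → . Y d a], [F → . d d], [Y → . ) )], [Y → . C], [Y → . num num], [Y → C .] }  — shift, 2 reduces
  I3: { [Y' → Y .] }  — accept
  I4: { [Y → num . num] }  — shift
  I5: { [Y → num num .] }  — reduce
  I6: { [C → C F .] }  — reduce
  I7: { [F → Y . d a] }  — shift
  I8: { [F → d . d] }  — shift
  I9: { [F → d d .] }  — reduce
  I10: { [F → Y d . a] }  — shift
  I11: { [F → Y d a .] }  — reduce
  I12: { [Y → ) ) .] }  — reduce

Conflict in state I0:
  Shift-reduce conflict between [C → .] and [Y → . ) )]
So the grammar is NOT LR(0).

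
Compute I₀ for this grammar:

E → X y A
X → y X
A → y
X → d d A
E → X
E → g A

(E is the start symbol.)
First, augment the grammar with E' → E
I₀ = CLOSURE({ [E' → . E] }):
  [E' → . E] has the dot before E: add [E → . X y A], [E → . X], [E → . g A]
  [E → . X y A] has the dot before X: add [X → . y X], [X → . d d A]
No further items can be added.

I₀ = { [E → . X y A], [E → . X], [E → . g A], [E' → . E], [X → . d d A], [X → . y X] }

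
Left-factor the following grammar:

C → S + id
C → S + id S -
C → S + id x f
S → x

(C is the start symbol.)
Left-factoring transforms A → αβ₁ | αβ₂ into A → αA' and A' → β₁ | β₂
(α is the longest common prefix among the alternatives). Repeat until
no nonterminal has two alternatives with a common prefix.

Round 1: C has alternatives sharing prefix 'S + id'. Introduce C': C → S + id C'
  Add: C' → ε
  Add: C' → S -
  Add: C' → x f

No remaining common prefixes — done.

Resulting grammar:
C → S + id C'
C' → ε
C' → S -
C' → x f
S → x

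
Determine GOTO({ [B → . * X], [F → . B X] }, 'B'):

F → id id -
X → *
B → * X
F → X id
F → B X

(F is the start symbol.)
{ [F → B . X], [X → . *] }

GOTO(I, 'B') = CLOSURE({ [A → αX.β] : [A → α.Xβ] ∈ I, X = 'B' })

Items with dot before 'B', with the dot advanced:
  [F → . B X] → [F → B . X]
Closure of the advanced items:
  [F → B . X] has the dot before X: add [X → . *]

GOTO = { [F → B . X], [X → . *] }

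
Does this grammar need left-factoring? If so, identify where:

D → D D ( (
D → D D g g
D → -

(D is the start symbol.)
Yes, D has productions with common prefix 'D D'

Left-factoring is needed when two productions for the same non-terminal
share a common prefix on the right-hand side.

Productions for D:
  D → D D ( (
  D → D D g g
  D → -

Found common prefix 'D D' in productions for D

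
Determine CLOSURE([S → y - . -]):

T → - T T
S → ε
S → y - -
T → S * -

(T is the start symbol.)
{ [S → y - . -] }

Start with: [S → y - . -]
The dot precedes the terminal '-', so nothing is added.

CLOSURE = { [S → y - . -] }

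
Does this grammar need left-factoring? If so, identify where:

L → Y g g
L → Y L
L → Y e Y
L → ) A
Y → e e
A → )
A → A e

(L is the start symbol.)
Yes, L has productions with common prefix 'Y'

Left-factoring is needed when two productions for the same non-terminal
share a common prefix on the right-hand side.

Productions for L:
  L → Y g g
  L → Y L
  L → Y e Y
  L → ) A
Productions for A:
  A → )
  A → A e

Found common prefix 'Y' in productions for L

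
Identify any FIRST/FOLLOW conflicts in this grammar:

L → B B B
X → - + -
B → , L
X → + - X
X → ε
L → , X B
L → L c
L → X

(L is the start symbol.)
Yes. L → B B B with FOLLOW(L) on { ',' }; L → ',' X B with FOLLOW(L) on { ',' }; L → L c with FOLLOW(L) on { ',', 'c' }

A FIRST/FOLLOW conflict occurs when a non-terminal N has a nullable alternative N → β (β ⇒* ε) and another alternative N → α with FIRST(α) ∩ FOLLOW(N) ≠ ∅: on such a lookahead the parser cannot decide between expanding α and letting N vanish via β.

Nullable non-terminals: L, X.
FIRST sets used below: FIRST(B) = { ',' }, FIRST(L) = { '+', ',', '-', 'c', ε }, FIRST(X) = { '+', '-', ε }

L: nullable alternative(s) L → X; FOLLOW(L) = { $, ',', 'c' }
  L → B B B: FIRST \ {ε} = { ',' } — overlaps FOLLOW(L) on { ',' }: CONFLICT
  L → , X B: FIRST \ {ε} = { ',' } — overlaps FOLLOW(L) on { ',' }: CONFLICT
  L → L c: FIRST \ {ε} = { '+', ',', '-', 'c' } — overlaps FOLLOW(L) on { ',', 'c' }: CONFLICT
  L → X: FIRST \ {ε} = { '+', '-' } — this is the only nullable alternative, skip

X: nullable alternative(s) X → ε; FOLLOW(X) = { $, ',', 'c' }
  X → - + -: FIRST \ {ε} = { '-' } — disjoint from FOLLOW(X)
  X → + - X: FIRST \ {ε} = { '+' } — disjoint from FOLLOW(X)
  X → ε: FIRST \ {ε} = { } — this is the only nullable alternative, skip

B has no nullable alternative, so no FIRST/FOLLOW check is needed there.

So the grammar has 3 FIRST/FOLLOW conflicts (marked CONFLICT above).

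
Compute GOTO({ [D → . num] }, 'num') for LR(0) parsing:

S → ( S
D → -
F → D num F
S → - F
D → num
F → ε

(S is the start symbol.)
{ [D → num .] }

GOTO(I, 'num') = CLOSURE({ [A → αX.β] : [A → α.Xβ] ∈ I, X = 'num' })

Items with dot before 'num', with the dot advanced:
  [D → . num] → [D → num .]
Closure adds nothing (no advanced item has the dot before a non-terminal).

GOTO = { [D → num .] }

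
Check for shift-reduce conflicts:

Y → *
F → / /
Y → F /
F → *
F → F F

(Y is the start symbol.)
Yes — I6: [Y → F / .] vs [F → / . /]; I7: [F → F F .] vs [F → . *]

A shift-reduce conflict occurs when an LR(0) state has both:
  - a complete (reduce) item [A → α .] (dot at the end), and
  - a shift item [B → β . c γ] (dot before a terminal).

Augment with Y' → Y and build the canonical LR(0) collection (I0 = CLOSURE({[Y' → . Y]}), then GOTO on every symbol after a dot until no new states appear). It has 9 states:
  I0: { [F → . *], [F → . / /], [F → . F F], [Y → . *], [Y → . F /], [Y' → . Y] }  — shift
  I1: { [F → * .], [Y → * .] }  — 2 reduces
  I2: { [F → / . /] }  — shift
  I3: { [F → . *], [F → . / /], [F → . F F], [F → F . F], [Y → F . /] }  — shift
  I4: { [Y' → Y .] }  — accept
  I5: { [F → * .] }  — reduce
  I6: { [F → / . /], [Y → F / .] }  — shift, reduce
  I7: { [F → . *], [F → . / /], [F → . F F], [F → F . F], [F → F F .] }  — shift, reduce
  I8: { [F → / / .] }  — reduce

I6 contains reduce item [Y → F / .] and shift item [F → / . /] — shift-reduce conflict.
I7 contains reduce item [F → F F .] and shift items [F → . *], [F → . / /] — shift-reduce conflict.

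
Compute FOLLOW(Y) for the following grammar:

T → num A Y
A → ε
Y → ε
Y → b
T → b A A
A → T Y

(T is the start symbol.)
To compute FOLLOW(Y), find every occurrence of Y on a right-hand side N → α Y β: add FIRST(β) \ {ε}, and if β is empty or nullable also add FOLLOW(N). Iterate to a fixed point.

In T → num A Y: Y is at the end, add FOLLOW(T)
In A → T Y: Y is at the end, add FOLLOW(A)

The FOLLOW sets referred to above (computed the same way, to a fixed point):
  FOLLOW(T) = { $, 'b', 'num' }
  FOLLOW(A) = { $, 'b', 'num' }

Taking the union: FOLLOW(Y) = { $, 'b', 'num' }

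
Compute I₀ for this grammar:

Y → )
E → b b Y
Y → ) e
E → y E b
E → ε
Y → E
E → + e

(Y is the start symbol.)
First, augment the grammar with Y' → Y
I₀ = CLOSURE({ [Y' → . Y] }):
  [Y' → . Y] has the dot before Y: add [Y → . )], [Y → . ) e], [Y → . E]
  [Y → . E] has the dot before E: add [E → . b b Y], [E → . y E b], [E → .], [E → . + e]
No further items can be added.

I₀ = { [E → . + e], [E → . b b Y], [E → . y E b], [E → .], [Y → . ) e], [Y → . )], [Y → . E], [Y' → . Y] }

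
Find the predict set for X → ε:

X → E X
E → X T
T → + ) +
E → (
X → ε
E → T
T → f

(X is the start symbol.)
{ $, '+', 'f' }

PREDICT(X → ε) = (FIRST(RHS) \ {ε}) ∪ (FOLLOW(X) if ε ∈ FIRST(RHS), i.e. RHS ⇒* ε)
The right-hand side is ε (FIRST(ε) = { ε }), so the predict set is FOLLOW(X) = { $, '+', 'f' }
PREDICT(X → ε) = { $, '+', 'f' }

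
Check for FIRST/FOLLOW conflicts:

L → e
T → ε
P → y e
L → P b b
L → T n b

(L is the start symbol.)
A FIRST/FOLLOW conflict occurs when a non-terminal N has a nullable alternative N → β (β ⇒* ε) and another alternative N → α with FIRST(α) ∩ FOLLOW(N) ≠ ∅: on such a lookahead the parser cannot decide between expanding α and letting N vanish via β.

Nullable non-terminals: T.
T has a nullable alternative but only one production, so nothing to check.

L, P have no nullable alternative, so no FIRST/FOLLOW check is needed there.

No FIRST/FOLLOW conflicts found.

Answer: No FIRST/FOLLOW conflicts.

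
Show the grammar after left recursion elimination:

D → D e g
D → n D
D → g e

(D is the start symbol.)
D → n D D'
D → g e D'
D' → e g D'
D' → ε

D is directly left-recursive. The standard transformation for
  A → A α₁ | ... | A α_m | β₁ | ... | β_n
is
  A  → β₁ A' | ... | β_n A'
  A' → α₁ A' | ... | α_m A' | ε

D → n D becomes D → n D D'
D → g e becomes D → g e D'
D → D e g becomes D' → e g D'
Add D' → ε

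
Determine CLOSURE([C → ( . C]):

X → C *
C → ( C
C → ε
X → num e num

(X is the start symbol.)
{ [C → ( . C], [C → . ( C], [C → .] }

To compute CLOSURE, for each item [A → α.Bβ] where B is a non-terminal, add [B → .γ] for all productions B → γ; repeat for the newly added items until nothing changes.

Start with: [C → ( . C]
  [C → ( . C] has the dot before C: add [C → . ( C], [C → .]
No further items can be added.

CLOSURE = { [C → ( . C], [C → . ( C], [C → .] }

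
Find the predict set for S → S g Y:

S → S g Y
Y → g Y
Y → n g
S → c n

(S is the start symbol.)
PREDICT(S → S g Y) = (FIRST(RHS) \ {ε}) ∪ (FOLLOW(S) if ε ∈ FIRST(RHS), i.e. RHS ⇒* ε)
FIRST(S) = { 'c' }
FIRST(S g Y) = { 'c' }
ε ∉ FIRST(S g Y), so FOLLOW(S) is not added.
PREDICT(S → S g Y) = { 'c' }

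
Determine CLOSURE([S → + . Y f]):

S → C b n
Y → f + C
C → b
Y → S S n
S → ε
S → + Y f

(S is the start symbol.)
Start with: [S → + . Y f]
  [S → + . Y f] has the dot before Y: add [Y → . f + C], [Y → . S S n]
  [Y → . S S n] has the dot before S: add [S → . C b n], [S → .], [S → . + Y f]
  [S → . C b n] has the dot before C: add [C → . b]
No further items can be added.

CLOSURE = { [C → . b], [S → + . Y f], [S → . + Y f], [S → . C b n], [S → .], [Y → . S S n], [Y → . f + C] }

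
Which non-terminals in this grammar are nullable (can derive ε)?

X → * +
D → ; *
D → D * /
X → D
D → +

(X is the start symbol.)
None

There are no ε-productions, so no non-terminal can derive ε.
No non-terminals are nullable.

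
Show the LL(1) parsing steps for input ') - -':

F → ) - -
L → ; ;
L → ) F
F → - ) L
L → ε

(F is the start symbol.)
Stack is shown with the top on the left.

Stack    Input    Action
------------------------
F $      ) - - $  output F → ) - -
) - - $  ) - - $  match ')'
- - $    - - $    match '-'
- $      - $      match '-'
$        $        accept

The string is accepted.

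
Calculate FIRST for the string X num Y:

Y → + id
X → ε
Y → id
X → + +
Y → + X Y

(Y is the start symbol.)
FIRST sets of the non-terminals involved (from the grammar, by fixed-point iteration):
  FIRST(X) = { '+', ε }

To compute FIRST(X num Y), process the symbols left to right:
Symbol X is a non-terminal. Add FIRST(X) \ {ε} = { '+' }
X is nullable (ε ∈ FIRST(X)), continue to the next symbol.
Symbol num is a terminal. Add 'num' and stop.
FIRST(X num Y) = { '+', 'num' }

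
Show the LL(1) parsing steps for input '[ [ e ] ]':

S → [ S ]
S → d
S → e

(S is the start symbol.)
LL(1) parsing maintains a stack (initially the start symbol over $) and the input. At each step: if the stack top is a terminal, match it against the current input token; if it is a non-terminal N, replace it with the RHS of M[N, lookahead] (the unique production whose predict set contains the lookahead).

Stack is shown with the top on the left.

Stack      Input        Action
------------------------------
S $        [ [ e ] ] $  output S → [ S ]
[ S ] $    [ [ e ] ] $  match '['
S ] $      [ e ] ] $    output S → [ S ]
[ S ] ] $  [ e ] ] $    match '['
S ] ] $    e ] ] $      output S → e
e ] ] $    e ] ] $      match 'e'
] ] $      ] ] $        match ']'
] $        ] $          match ']'
$          $            accept

The string is accepted.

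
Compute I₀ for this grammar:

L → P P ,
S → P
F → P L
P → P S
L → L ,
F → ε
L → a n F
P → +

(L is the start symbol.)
First, augment the grammar with L' → L
I₀ = CLOSURE({ [L' → . L] }):
  [L' → . L] has the dot before L: add [L → . P P ,], [L → . L ,], [L → . a n F]
  [L → . P P ,] has the dot before P: add [P → . P S], [P → . +]
No further items can be added.

I₀ = { [L → . L ,], [L → . P P ,], [L → . a n F], [L' → . L], [P → . +], [P → . P S] }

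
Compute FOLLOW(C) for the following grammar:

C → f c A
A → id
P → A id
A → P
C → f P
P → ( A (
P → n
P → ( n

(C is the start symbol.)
{ $ }

C is the start symbol, so $ ∈ FOLLOW(C).
C does not occur on any right-hand side.

Taking the union: FOLLOW(C) = { $ }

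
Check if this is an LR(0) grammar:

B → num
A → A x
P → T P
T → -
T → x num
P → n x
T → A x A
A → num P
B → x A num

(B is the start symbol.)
Augment with B' → B and build the canonical LR(0) collection (I0 = CLOSURE({[B' → . B]}), then GOTO on every symbol after a dot until no new states appear). It has 19 states:
  I0: { [B → . num], [B → . x A num], [B' → . B] }  — shift
  I1: { [B' → B .] }  — accept
  I2: { [B → num .] }  — reduce
  I3: { [A → . A x], [A → . num P], [B → x . A num] }  — shift
  I4: { [A → A . x], [B → x A . num] }  — shift
  I5: { [A → . A x], [A → . num P], [A → num . P], [P → . T P], [P → . n x], [T → . -], [T → . A x A], [T → . x num] }  — shift
  I6: { [T → - .] }  — reduce
  I7: { [A → A . x], [T → A . x A] }  — shift
  I8: { [A → num P .] }  — reduce
  I9: { [A → . A x], [A → . num P], [P → . T P], [P → . n x], [P → T . P], [T → . -], [T → . A x A], [T → . x num] }  — shift
  I10: { [P → n . x] }  — shift
  I11: { [T → x . num] }  — shift
  I12: { [T → x num .] }  — reduce
  I13: { [P → n x .] }  — reduce
  I14: { [P → T P .] }  — reduce
  I15: { [A → . A x], [A → . num P], [A → A x .], [T → A x . A] }  — shift, reduce
  I16: { [A → A . x], [T → A x A .] }  — shift, reduce
  I17: { [A → A x .] }  — reduce
  I18: { [B → x A num .] }  — reduce

Conflict in state I15:
  Shift-reduce conflict between [A → A x .] and [A → . num P]
So the grammar is NOT LR(0).

Answer: No. Shift-reduce conflict between [A → A x .] and [A → . num P]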